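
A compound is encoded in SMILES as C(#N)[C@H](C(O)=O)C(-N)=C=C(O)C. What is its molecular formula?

C7H8N2O3

Heavy atoms from the SMILES: 7 C, 2 N, 3 O.
Implicit hydrogens by atom environment:
  5 × C: no H
  2 × O: 1 H each → 2
  1 × C: 3 H
  1 × C: 1 H
  1 × N: 2 H
  1 × N: no H
  1 × O: no H
  Total hydrogens = 8.
Molecular formula: C7H8N2O3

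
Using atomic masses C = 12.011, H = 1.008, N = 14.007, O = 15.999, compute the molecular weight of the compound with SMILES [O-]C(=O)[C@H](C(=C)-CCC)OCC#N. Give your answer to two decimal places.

Molecular formula: C9H12NO3-.
M = 9×12.011 + 12×1.008 + 1×14.007 + 3×15.999 = 182.20 g/mol.

182.20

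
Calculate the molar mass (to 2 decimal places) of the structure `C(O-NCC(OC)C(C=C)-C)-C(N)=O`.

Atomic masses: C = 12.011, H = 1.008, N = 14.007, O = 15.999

202.25

Molecular formula: C9H18N2O3.
M = 9×12.011 + 18×1.008 + 2×14.007 + 3×15.999 = 202.25 g/mol.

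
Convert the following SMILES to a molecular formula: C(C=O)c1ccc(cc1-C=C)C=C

Heavy atoms from the SMILES: 12 C, 1 O.
Implicit hydrogens by atom environment:
  3 × C: 2 H each → 6
  3 × C (aromatic): 1 H each → 3
  3 × C: 1 H each → 3
  3 × C (aromatic): no H
  1 × O: no H
  Total hydrogens = 12.
Molecular formula: C12H12O

C12H12O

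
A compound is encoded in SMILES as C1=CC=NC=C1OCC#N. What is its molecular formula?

C7H6N2O

Heavy atoms from the SMILES: 7 C, 2 N, 1 O.
Implicit hydrogens by atom environment:
  4 × C (aromatic): 1 H each → 4
  1 × C: 2 H
  1 × C (aromatic): no H
  1 × C: no H
  1 × N (aromatic): no H
  1 × N: no H
  1 × O: no H
  Total hydrogens = 6.
Molecular formula: C7H6N2O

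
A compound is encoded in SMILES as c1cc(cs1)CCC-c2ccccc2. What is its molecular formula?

Heavy atoms from the SMILES: 13 C, 1 S.
Implicit hydrogens by atom environment:
  8 × C (aromatic): 1 H each → 8
  3 × C: 2 H each → 6
  2 × C (aromatic): no H
  1 × S (aromatic): no H
  Total hydrogens = 14.
Molecular formula: C13H14S

C13H14S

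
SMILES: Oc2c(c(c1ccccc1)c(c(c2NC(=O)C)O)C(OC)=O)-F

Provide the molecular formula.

C16H14FNO5

Heavy atoms from the SMILES: 16 C, 1 F, 1 N, 5 O.
Implicit hydrogens by atom environment:
  7 × C (aromatic): no H
  5 × C (aromatic): 1 H each → 5
  3 × O: no H
  2 × C: 3 H each → 6
  2 × C: no H
  2 × O: 1 H each → 2
  1 × F: no H
  1 × N: 1 H
  Total hydrogens = 14.
Molecular formula: C16H14FNO5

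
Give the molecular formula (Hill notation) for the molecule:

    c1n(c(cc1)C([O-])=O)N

Heavy atoms from the SMILES: 5 C, 2 N, 2 O.
Implicit hydrogens by atom environment:
  3 × C (aromatic): 1 H each → 3
  1 × C (aromatic): no H
  1 × C: no H
  1 × N: 2 H
  1 × N (aromatic): no H
  1 × O: no H
  1 × O (charge -1): no H
  Total hydrogens = 5.
Net charge -1.
Molecular formula: C5H5N2O2-

C5H5N2O2-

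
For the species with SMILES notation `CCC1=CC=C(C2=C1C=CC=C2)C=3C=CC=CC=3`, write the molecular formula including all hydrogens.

C18H16

Heavy atoms from the SMILES: 18 C.
Implicit hydrogens by atom environment:
  11 × C (aromatic): 1 H each → 11
  5 × C (aromatic): no H
  1 × C: 3 H
  1 × C: 2 H
  Total hydrogens = 16.
Molecular formula: C18H16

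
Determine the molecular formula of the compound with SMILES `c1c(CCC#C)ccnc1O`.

Heavy atoms from the SMILES: 9 C, 1 N, 1 O.
Implicit hydrogens by atom environment:
  3 × C (aromatic): 1 H each → 3
  2 × C: 2 H each → 4
  2 × C (aromatic): no H
  1 × C: 1 H
  1 × C: no H
  1 × N (aromatic): no H
  1 × O: 1 H
  Total hydrogens = 9.
Molecular formula: C9H9NO

C9H9NO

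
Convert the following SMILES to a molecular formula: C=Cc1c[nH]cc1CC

C8H11N

Heavy atoms from the SMILES: 8 C, 1 N.
Implicit hydrogens by atom environment:
  2 × C: 2 H each → 4
  2 × C (aromatic): 1 H each → 2
  2 × C (aromatic): no H
  1 × C: 3 H
  1 × C: 1 H
  1 × N (aromatic): 1 H
  Total hydrogens = 11.
Molecular formula: C8H11N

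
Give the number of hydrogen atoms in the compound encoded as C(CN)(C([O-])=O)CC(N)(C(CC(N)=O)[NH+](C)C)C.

24

Hydrogens are implicit in SMILES; fill each atom to its normal valence:
  3 × C: 3 H each → 9
  3 × C: 2 H each → 6
  3 × C: no H
  3 × N: 2 H each → 6
  2 × C: 1 H each → 2
  2 × O: no H
  1 × N (charge +1): 1 H
  1 × O (charge -1): no H
  Total hydrogens = 24.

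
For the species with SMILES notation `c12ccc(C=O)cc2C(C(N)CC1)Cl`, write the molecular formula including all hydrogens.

Heavy atoms from the SMILES: 11 C, 1 Cl, 1 N, 1 O.
Implicit hydrogens by atom environment:
  3 × C (aromatic): 1 H each → 3
  3 × C: 1 H each → 3
  3 × C (aromatic): no H
  2 × C: 2 H each → 4
  1 × Cl: no H
  1 × N: 2 H
  1 × O: no H
  Total hydrogens = 12.
Molecular formula: C11H12ClNO

C11H12ClNO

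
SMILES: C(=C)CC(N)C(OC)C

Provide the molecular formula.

C7H15NO

Heavy atoms from the SMILES: 7 C, 1 N, 1 O.
Implicit hydrogens by atom environment:
  3 × C: 1 H each → 3
  2 × C: 3 H each → 6
  2 × C: 2 H each → 4
  1 × N: 2 H
  1 × O: no H
  Total hydrogens = 15.
Molecular formula: C7H15NO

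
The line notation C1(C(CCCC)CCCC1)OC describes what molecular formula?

C11H22O

Heavy atoms from the SMILES: 11 C, 1 O.
Implicit hydrogens by atom environment:
  7 × C: 2 H each → 14
  2 × C: 3 H each → 6
  2 × C: 1 H each → 2
  1 × O: no H
  Total hydrogens = 22.
Molecular formula: C11H22O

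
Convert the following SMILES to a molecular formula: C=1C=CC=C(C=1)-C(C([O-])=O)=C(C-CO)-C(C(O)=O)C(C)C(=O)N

Heavy atoms from the SMILES: 16 C, 1 N, 6 O.
Implicit hydrogens by atom environment:
  5 × C (aromatic): 1 H each → 5
  5 × C: no H
  3 × O: no H
  2 × C: 2 H each → 4
  2 × C: 1 H each → 2
  2 × O: 1 H each → 2
  1 × C: 3 H
  1 × C (aromatic): no H
  1 × N: 2 H
  1 × O (charge -1): no H
  Total hydrogens = 18.
Net charge -1.
Molecular formula: C16H18NO6-

C16H18NO6-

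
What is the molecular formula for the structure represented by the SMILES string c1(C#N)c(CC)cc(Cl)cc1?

C9H8ClN

Heavy atoms from the SMILES: 9 C, 1 Cl, 1 N.
Implicit hydrogens by atom environment:
  3 × C (aromatic): 1 H each → 3
  3 × C (aromatic): no H
  1 × C: 3 H
  1 × C: 2 H
  1 × C: no H
  1 × Cl: no H
  1 × N: no H
  Total hydrogens = 8.
Molecular formula: C9H8ClN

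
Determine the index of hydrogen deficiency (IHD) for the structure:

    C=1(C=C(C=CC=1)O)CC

4

Molecular formula from the SMILES: C8H10O.
DoU = (2C + 2 + N − H − X)/2 = (2·8 + 2 + 0 − 10 − 0)/2 = 8/2 = 4.
(Structurally: 1 ring(s) + 3 π bond(s) = 4.)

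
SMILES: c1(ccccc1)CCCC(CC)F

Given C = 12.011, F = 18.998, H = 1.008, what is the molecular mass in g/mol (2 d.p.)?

180.27

Molecular formula: C12H17F.
M = 12×12.011 + 1×18.998 + 17×1.008 = 180.27 g/mol.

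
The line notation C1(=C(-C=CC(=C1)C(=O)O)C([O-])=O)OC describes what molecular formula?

C9H7O5-

Heavy atoms from the SMILES: 9 C, 5 O.
Implicit hydrogens by atom environment:
  3 × C (aromatic): 1 H each → 3
  3 × C (aromatic): no H
  3 × O: no H
  2 × C: no H
  1 × C: 3 H
  1 × O: 1 H
  1 × O (charge -1): no H
  Total hydrogens = 7.
Net charge -1.
Molecular formula: C9H7O5-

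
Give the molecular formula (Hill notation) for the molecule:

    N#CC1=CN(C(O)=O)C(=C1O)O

Heavy atoms from the SMILES: 6 C, 2 N, 4 O.
Implicit hydrogens by atom environment:
  3 × C (aromatic): no H
  3 × O: 1 H each → 3
  2 × C: no H
  1 × C (aromatic): 1 H
  1 × N (aromatic): no H
  1 × N: no H
  1 × O: no H
  Total hydrogens = 4.
Molecular formula: C6H4N2O4

C6H4N2O4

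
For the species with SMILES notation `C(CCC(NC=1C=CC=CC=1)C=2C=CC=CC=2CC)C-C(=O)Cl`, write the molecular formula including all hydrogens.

Heavy atoms from the SMILES: 20 C, 1 Cl, 1 N, 1 O.
Implicit hydrogens by atom environment:
  9 × C (aromatic): 1 H each → 9
  5 × C: 2 H each → 10
  3 × C (aromatic): no H
  1 × C: 3 H
  1 × C: 1 H
  1 × C: no H
  1 × Cl: no H
  1 × N: 1 H
  1 × O: no H
  Total hydrogens = 24.
Molecular formula: C20H24ClNO

C20H24ClNO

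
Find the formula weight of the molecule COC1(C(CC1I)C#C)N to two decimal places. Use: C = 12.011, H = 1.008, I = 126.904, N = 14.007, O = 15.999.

251.07

Molecular formula: C7H10INO.
M = 7×12.011 + 10×1.008 + 1×126.904 + 1×14.007 + 1×15.999 = 251.07 g/mol.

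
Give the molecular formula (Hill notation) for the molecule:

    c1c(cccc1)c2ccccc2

C12H10

Heavy atoms from the SMILES: 12 C.
Implicit hydrogens by atom environment:
  10 × C (aromatic): 1 H each → 10
  2 × C (aromatic): no H
  Total hydrogens = 10.
Molecular formula: C12H10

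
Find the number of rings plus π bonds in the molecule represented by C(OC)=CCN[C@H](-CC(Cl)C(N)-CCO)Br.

1

Molecular formula from the SMILES: C10H20BrClN2O2.
DoU = (2C + 2 + N − H − X)/2 = (2·10 + 2 + 2 − 20 − 2)/2 = 2/2 = 1.
(Structurally: 0 ring(s) + 1 π bond(s) = 1.)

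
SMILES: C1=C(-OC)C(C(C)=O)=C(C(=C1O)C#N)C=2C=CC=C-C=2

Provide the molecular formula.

Heavy atoms from the SMILES: 16 C, 1 N, 3 O.
Implicit hydrogens by atom environment:
  6 × C (aromatic): 1 H each → 6
  6 × C (aromatic): no H
  2 × C: 3 H each → 6
  2 × C: no H
  2 × O: no H
  1 × N: no H
  1 × O: 1 H
  Total hydrogens = 13.
Molecular formula: C16H13NO3

C16H13NO3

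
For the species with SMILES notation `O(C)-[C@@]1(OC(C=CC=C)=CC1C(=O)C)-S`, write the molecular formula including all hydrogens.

Heavy atoms from the SMILES: 11 C, 3 O, 1 S.
Implicit hydrogens by atom environment:
  5 × C: 1 H each → 5
  3 × C: no H
  3 × O: no H
  2 × C: 3 H each → 6
  1 × C: 2 H
  1 × S: 1 H
  Total hydrogens = 14.
Molecular formula: C11H14O3S

C11H14O3S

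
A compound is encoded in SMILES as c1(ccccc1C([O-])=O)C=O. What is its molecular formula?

Heavy atoms from the SMILES: 8 C, 3 O.
Implicit hydrogens by atom environment:
  4 × C (aromatic): 1 H each → 4
  2 × C (aromatic): no H
  2 × O: no H
  1 × C: 1 H
  1 × C: no H
  1 × O (charge -1): no H
  Total hydrogens = 5.
Net charge -1.
Molecular formula: C8H5O3-

C8H5O3-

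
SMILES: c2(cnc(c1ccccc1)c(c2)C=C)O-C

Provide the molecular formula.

Heavy atoms from the SMILES: 14 C, 1 N, 1 O.
Implicit hydrogens by atom environment:
  7 × C (aromatic): 1 H each → 7
  4 × C (aromatic): no H
  1 × C: 3 H
  1 × C: 2 H
  1 × C: 1 H
  1 × N (aromatic): no H
  1 × O: no H
  Total hydrogens = 13.
Molecular formula: C14H13NO

C14H13NO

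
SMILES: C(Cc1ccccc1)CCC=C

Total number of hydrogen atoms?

16

Hydrogens are implicit in SMILES; fill each atom to its normal valence:
  5 × C: 2 H each → 10
  5 × C (aromatic): 1 H each → 5
  1 × C: 1 H
  1 × C (aromatic): no H
  Total hydrogens = 16.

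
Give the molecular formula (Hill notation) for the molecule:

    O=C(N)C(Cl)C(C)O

C4H8ClNO2

Heavy atoms from the SMILES: 4 C, 1 Cl, 1 N, 2 O.
Implicit hydrogens by atom environment:
  2 × C: 1 H each → 2
  1 × C: 3 H
  1 × C: no H
  1 × Cl: no H
  1 × N: 2 H
  1 × O: 1 H
  1 × O: no H
  Total hydrogens = 8.
Molecular formula: C4H8ClNO2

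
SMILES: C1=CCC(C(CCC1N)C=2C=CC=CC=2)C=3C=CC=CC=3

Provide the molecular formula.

C20H23N

Heavy atoms from the SMILES: 20 C, 1 N.
Implicit hydrogens by atom environment:
  10 × C (aromatic): 1 H each → 10
  5 × C: 1 H each → 5
  3 × C: 2 H each → 6
  2 × C (aromatic): no H
  1 × N: 2 H
  Total hydrogens = 23.
Molecular formula: C20H23N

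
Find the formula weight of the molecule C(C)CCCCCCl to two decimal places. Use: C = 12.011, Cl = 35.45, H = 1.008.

Molecular formula: C7H15Cl.
M = 7×12.011 + 1×35.45 + 15×1.008 = 134.65 g/mol.

134.65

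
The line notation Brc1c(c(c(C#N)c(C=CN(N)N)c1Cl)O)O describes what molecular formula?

C9H8BrClN4O2

Heavy atoms from the SMILES: 1 Br, 9 C, 1 Cl, 4 N, 2 O.
Implicit hydrogens by atom environment:
  6 × C (aromatic): no H
  2 × C: 1 H each → 2
  2 × N: 2 H each → 4
  2 × N: no H
  2 × O: 1 H each → 2
  1 × Br: no H
  1 × C: no H
  1 × Cl: no H
  Total hydrogens = 8.
Molecular formula: C9H8BrClN4O2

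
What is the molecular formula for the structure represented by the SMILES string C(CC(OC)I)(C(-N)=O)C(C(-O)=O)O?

Heavy atoms from the SMILES: 7 C, 1 I, 1 N, 5 O.
Implicit hydrogens by atom environment:
  3 × C: 1 H each → 3
  3 × O: no H
  2 × C: no H
  2 × O: 1 H each → 2
  1 × C: 3 H
  1 × C: 2 H
  1 × I: no H
  1 × N: 2 H
  Total hydrogens = 12.
Molecular formula: C7H12INO5

C7H12INO5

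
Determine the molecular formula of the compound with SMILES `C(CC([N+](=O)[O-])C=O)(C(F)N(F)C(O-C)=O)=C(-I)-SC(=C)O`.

Heavy atoms from the SMILES: 10 C, 2 F, 1 I, 2 N, 6 O, 1 S.
Implicit hydrogens by atom environment:
  4 × C: no H
  4 × O: no H
  3 × C: 1 H each → 3
  2 × C: 2 H each → 4
  2 × F: no H
  1 × C: 3 H
  1 × I: no H
  1 × N: no H
  1 × N (charge +1): no H
  1 × O: 1 H
  1 × O (charge -1): no H
  1 × S: no H
  Total hydrogens = 11.
Molecular formula: C10H11F2IN2O6S

C10H11F2IN2O6S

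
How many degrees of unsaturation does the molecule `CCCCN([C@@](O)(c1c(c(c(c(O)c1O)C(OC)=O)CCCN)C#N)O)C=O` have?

8

Molecular formula from the SMILES: C18H25N3O7.
DoU = (2C + 2 + N − H − X)/2 = (2·18 + 2 + 3 − 25 − 0)/2 = 16/2 = 8.
(Structurally: 1 ring(s) + 7 π bond(s) = 8.)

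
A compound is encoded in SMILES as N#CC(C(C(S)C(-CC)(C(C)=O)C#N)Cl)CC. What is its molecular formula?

Heavy atoms from the SMILES: 12 C, 1 Cl, 2 N, 1 O, 1 S.
Implicit hydrogens by atom environment:
  4 × C: no H
  3 × C: 3 H each → 9
  3 × C: 1 H each → 3
  2 × C: 2 H each → 4
  2 × N: no H
  1 × Cl: no H
  1 × O: no H
  1 × S: 1 H
  Total hydrogens = 17.
Molecular formula: C12H17ClN2OS

C12H17ClN2OS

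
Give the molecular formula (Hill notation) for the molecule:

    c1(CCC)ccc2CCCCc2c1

Heavy atoms from the SMILES: 13 C.
Implicit hydrogens by atom environment:
  6 × C: 2 H each → 12
  3 × C (aromatic): 1 H each → 3
  3 × C (aromatic): no H
  1 × C: 3 H
  Total hydrogens = 18.
Molecular formula: C13H18

C13H18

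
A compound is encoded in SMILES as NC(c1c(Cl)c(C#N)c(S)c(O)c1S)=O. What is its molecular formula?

Heavy atoms from the SMILES: 8 C, 1 Cl, 2 N, 2 O, 2 S.
Implicit hydrogens by atom environment:
  6 × C (aromatic): no H
  2 × C: no H
  2 × S: 1 H each → 2
  1 × Cl: no H
  1 × N: 2 H
  1 × N: no H
  1 × O: 1 H
  1 × O: no H
  Total hydrogens = 5.
Molecular formula: C8H5ClN2O2S2

C8H5ClN2O2S2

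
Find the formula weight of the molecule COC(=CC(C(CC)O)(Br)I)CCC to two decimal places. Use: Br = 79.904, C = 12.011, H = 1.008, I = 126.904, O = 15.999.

377.06

Molecular formula: C10H18BrIO2.
M = 1×79.904 + 10×12.011 + 18×1.008 + 1×126.904 + 2×15.999 = 377.06 g/mol.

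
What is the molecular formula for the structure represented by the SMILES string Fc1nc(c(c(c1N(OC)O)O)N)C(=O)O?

Heavy atoms from the SMILES: 7 C, 1 F, 3 N, 5 O.
Implicit hydrogens by atom environment:
  5 × C (aromatic): no H
  3 × O: 1 H each → 3
  2 × O: no H
  1 × C: 3 H
  1 × C: no H
  1 × F: no H
  1 × N: 2 H
  1 × N (aromatic): no H
  1 × N: no H
  Total hydrogens = 8.
Molecular formula: C7H8FN3O5

C7H8FN3O5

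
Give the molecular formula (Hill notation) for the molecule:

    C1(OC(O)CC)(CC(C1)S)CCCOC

Heavy atoms from the SMILES: 11 C, 3 O, 1 S.
Implicit hydrogens by atom environment:
  6 × C: 2 H each → 12
  2 × C: 3 H each → 6
  2 × C: 1 H each → 2
  2 × O: no H
  1 × C: no H
  1 × O: 1 H
  1 × S: 1 H
  Total hydrogens = 22.
Molecular formula: C11H22O3S

C11H22O3S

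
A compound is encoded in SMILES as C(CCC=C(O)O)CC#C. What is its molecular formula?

C8H12O2

Heavy atoms from the SMILES: 8 C, 2 O.
Implicit hydrogens by atom environment:
  4 × C: 2 H each → 8
  2 × C: 1 H each → 2
  2 × C: no H
  2 × O: 1 H each → 2
  Total hydrogens = 12.
Molecular formula: C8H12O2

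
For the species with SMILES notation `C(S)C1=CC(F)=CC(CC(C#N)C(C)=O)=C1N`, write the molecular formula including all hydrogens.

Heavy atoms from the SMILES: 12 C, 1 F, 2 N, 1 O, 1 S.
Implicit hydrogens by atom environment:
  4 × C (aromatic): no H
  2 × C: 2 H each → 4
  2 × C (aromatic): 1 H each → 2
  2 × C: no H
  1 × C: 3 H
  1 × C: 1 H
  1 × F: no H
  1 × N: 2 H
  1 × N: no H
  1 × O: no H
  1 × S: 1 H
  Total hydrogens = 13.
Molecular formula: C12H13FN2OS

C12H13FN2OS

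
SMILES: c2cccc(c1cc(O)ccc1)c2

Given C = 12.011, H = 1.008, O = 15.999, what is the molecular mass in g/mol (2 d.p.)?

Molecular formula: C12H10O.
M = 12×12.011 + 10×1.008 + 1×15.999 = 170.21 g/mol.

170.21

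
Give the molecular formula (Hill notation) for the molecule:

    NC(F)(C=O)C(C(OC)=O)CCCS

C8H14FNO3S

Heavy atoms from the SMILES: 8 C, 1 F, 1 N, 3 O, 1 S.
Implicit hydrogens by atom environment:
  3 × C: 2 H each → 6
  3 × O: no H
  2 × C: 1 H each → 2
  2 × C: no H
  1 × C: 3 H
  1 × F: no H
  1 × N: 2 H
  1 × S: 1 H
  Total hydrogens = 14.
Molecular formula: C8H14FNO3S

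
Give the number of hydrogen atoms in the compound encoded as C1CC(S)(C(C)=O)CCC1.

14

Hydrogens are implicit in SMILES; fill each atom to its normal valence:
  5 × C: 2 H each → 10
  2 × C: no H
  1 × C: 3 H
  1 × O: no H
  1 × S: 1 H
  Total hydrogens = 14.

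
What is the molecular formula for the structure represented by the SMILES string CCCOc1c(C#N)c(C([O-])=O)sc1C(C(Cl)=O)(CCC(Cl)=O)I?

Heavy atoms from the SMILES: 14 C, 2 Cl, 1 I, 1 N, 5 O, 1 S.
Implicit hydrogens by atom environment:
  5 × C: no H
  4 × C: 2 H each → 8
  4 × C (aromatic): no H
  4 × O: no H
  2 × Cl: no H
  1 × C: 3 H
  1 × I: no H
  1 × N: no H
  1 × O (charge -1): no H
  1 × S (aromatic): no H
  Total hydrogens = 11.
Net charge -1.
Molecular formula: C14H11Cl2INO5S-

C14H11Cl2INO5S-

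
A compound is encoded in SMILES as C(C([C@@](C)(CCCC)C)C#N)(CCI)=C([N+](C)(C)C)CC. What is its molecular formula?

C18H34IN2+

Heavy atoms from the SMILES: 18 C, 1 I, 2 N.
Implicit hydrogens by atom environment:
  7 × C: 3 H each → 21
  6 × C: 2 H each → 12
  4 × C: no H
  1 × C: 1 H
  1 × I: no H
  1 × N (charge +1): no H
  1 × N: no H
  Total hydrogens = 34.
Net charge +1.
Molecular formula: C18H34IN2+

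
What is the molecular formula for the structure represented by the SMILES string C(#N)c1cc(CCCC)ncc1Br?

Heavy atoms from the SMILES: 1 Br, 10 C, 2 N.
Implicit hydrogens by atom environment:
  3 × C: 2 H each → 6
  3 × C (aromatic): no H
  2 × C (aromatic): 1 H each → 2
  1 × Br: no H
  1 × C: 3 H
  1 × C: no H
  1 × N (aromatic): no H
  1 × N: no H
  Total hydrogens = 11.
Molecular formula: C10H11BrN2

C10H11BrN2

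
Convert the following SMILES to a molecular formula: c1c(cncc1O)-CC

Heavy atoms from the SMILES: 7 C, 1 N, 1 O.
Implicit hydrogens by atom environment:
  3 × C (aromatic): 1 H each → 3
  2 × C (aromatic): no H
  1 × C: 3 H
  1 × C: 2 H
  1 × N (aromatic): no H
  1 × O: 1 H
  Total hydrogens = 9.
Molecular formula: C7H9NO

C7H9NO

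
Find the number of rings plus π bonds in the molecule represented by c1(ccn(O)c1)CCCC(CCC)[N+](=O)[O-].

4

Molecular formula from the SMILES: C11H18N2O3.
DoU = (2C + 2 + N − H − X)/2 = (2·11 + 2 + 2 − 18 − 0)/2 = 8/2 = 4.
(Structurally: 1 ring(s) + 3 π bond(s) = 4.)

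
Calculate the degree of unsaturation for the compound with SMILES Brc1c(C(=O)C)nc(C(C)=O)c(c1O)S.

Molecular formula from the SMILES: C9H8BrNO3S.
DoU = (2C + 2 + N − H − X)/2 = (2·9 + 2 + 1 − 8 − 1)/2 = 12/2 = 6.
(Structurally: 1 ring(s) + 5 π bond(s) = 6.)

6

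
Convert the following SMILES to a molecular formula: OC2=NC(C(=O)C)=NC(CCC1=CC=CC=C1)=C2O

C14H14N2O3

Heavy atoms from the SMILES: 14 C, 2 N, 3 O.
Implicit hydrogens by atom environment:
  5 × C (aromatic): 1 H each → 5
  5 × C (aromatic): no H
  2 × C: 2 H each → 4
  2 × N (aromatic): no H
  2 × O: 1 H each → 2
  1 × C: 3 H
  1 × C: no H
  1 × O: no H
  Total hydrogens = 14.
Molecular formula: C14H14N2O3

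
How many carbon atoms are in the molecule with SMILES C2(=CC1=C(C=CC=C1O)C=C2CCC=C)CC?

16

The symbol for carbon appears 16 times in the SMILES.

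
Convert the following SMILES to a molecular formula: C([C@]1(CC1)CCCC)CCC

C11H22

Heavy atoms from the SMILES: 11 C.
Implicit hydrogens by atom environment:
  8 × C: 2 H each → 16
  2 × C: 3 H each → 6
  1 × C: no H
  Total hydrogens = 22.
Molecular formula: C11H22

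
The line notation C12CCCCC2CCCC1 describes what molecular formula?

Heavy atoms from the SMILES: 10 C.
Implicit hydrogens by atom environment:
  8 × C: 2 H each → 16
  2 × C: 1 H each → 2
  Total hydrogens = 18.
Molecular formula: C10H18

C10H18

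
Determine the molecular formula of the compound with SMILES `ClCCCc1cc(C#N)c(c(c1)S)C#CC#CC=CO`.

Heavy atoms from the SMILES: 16 C, 1 Cl, 1 N, 1 O, 1 S.
Implicit hydrogens by atom environment:
  5 × C: no H
  4 × C (aromatic): no H
  3 × C: 2 H each → 6
  2 × C (aromatic): 1 H each → 2
  2 × C: 1 H each → 2
  1 × Cl: no H
  1 × N: no H
  1 × O: 1 H
  1 × S: 1 H
  Total hydrogens = 12.
Molecular formula: C16H12ClNOS

C16H12ClNOS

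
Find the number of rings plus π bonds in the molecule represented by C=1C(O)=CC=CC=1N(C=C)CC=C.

Molecular formula from the SMILES: C11H13NO.
DoU = (2C + 2 + N − H − X)/2 = (2·11 + 2 + 1 − 13 − 0)/2 = 12/2 = 6.
(Structurally: 1 ring(s) + 5 π bond(s) = 6.)

6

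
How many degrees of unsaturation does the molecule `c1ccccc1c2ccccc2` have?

8

Molecular formula from the SMILES: C12H10.
DoU = (2C + 2 + N − H − X)/2 = (2·12 + 2 + 0 − 10 − 0)/2 = 16/2 = 8.
(Structurally: 2 ring(s) + 6 π bond(s) = 8.)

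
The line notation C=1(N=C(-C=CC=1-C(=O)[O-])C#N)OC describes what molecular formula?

C8H5N2O3-

Heavy atoms from the SMILES: 8 C, 2 N, 3 O.
Implicit hydrogens by atom environment:
  3 × C (aromatic): no H
  2 × C (aromatic): 1 H each → 2
  2 × C: no H
  2 × O: no H
  1 × C: 3 H
  1 × N (aromatic): no H
  1 × N: no H
  1 × O (charge -1): no H
  Total hydrogens = 5.
Net charge -1.
Molecular formula: C8H5N2O3-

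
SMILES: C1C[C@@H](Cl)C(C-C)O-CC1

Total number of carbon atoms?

The symbol for carbon appears 8 times in the SMILES. (Cl is a single chlorine, not C + l.)

8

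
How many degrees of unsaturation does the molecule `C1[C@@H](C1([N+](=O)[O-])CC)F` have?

Molecular formula from the SMILES: C5H8FNO2.
DoU = (2C + 2 + N − H − X)/2 = (2·5 + 2 + 1 − 8 − 1)/2 = 4/2 = 2.
(Structurally: 1 ring(s) + 1 π bond(s) = 2.)

2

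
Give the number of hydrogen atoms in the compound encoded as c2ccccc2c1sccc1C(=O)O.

8

Hydrogens are implicit in SMILES; fill each atom to its normal valence:
  7 × C (aromatic): 1 H each → 7
  3 × C (aromatic): no H
  1 × C: no H
  1 × O: 1 H
  1 × O: no H
  1 × S (aromatic): no H
  Total hydrogens = 8.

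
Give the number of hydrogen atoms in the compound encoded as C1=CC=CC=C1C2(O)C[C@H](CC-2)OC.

Hydrogens are implicit in SMILES; fill each atom to its normal valence:
  5 × C (aromatic): 1 H each → 5
  3 × C: 2 H each → 6
  1 × C: 3 H
  1 × C: 1 H
  1 × C: no H
  1 × C (aromatic): no H
  1 × O: 1 H
  1 × O: no H
  Total hydrogens = 16.

16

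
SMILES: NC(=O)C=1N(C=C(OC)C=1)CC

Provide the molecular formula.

C8H12N2O2

Heavy atoms from the SMILES: 8 C, 2 N, 2 O.
Implicit hydrogens by atom environment:
  2 × C: 3 H each → 6
  2 × C (aromatic): 1 H each → 2
  2 × C (aromatic): no H
  2 × O: no H
  1 × C: 2 H
  1 × C: no H
  1 × N: 2 H
  1 × N (aromatic): no H
  Total hydrogens = 12.
Molecular formula: C8H12N2O2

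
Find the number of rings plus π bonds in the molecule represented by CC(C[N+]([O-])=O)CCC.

Molecular formula from the SMILES: C6H13NO2.
DoU = (2C + 2 + N − H − X)/2 = (2·6 + 2 + 1 − 13 − 0)/2 = 2/2 = 1.
(Structurally: 0 ring(s) + 1 π bond(s) = 1.)

1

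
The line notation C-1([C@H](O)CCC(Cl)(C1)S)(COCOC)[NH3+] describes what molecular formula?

C9H19ClNO3S+

Heavy atoms from the SMILES: 9 C, 1 Cl, 1 N, 3 O, 1 S.
Implicit hydrogens by atom environment:
  5 × C: 2 H each → 10
  2 × C: no H
  2 × O: no H
  1 × C: 3 H
  1 × C: 1 H
  1 × Cl: no H
  1 × N (charge +1): 3 H
  1 × O: 1 H
  1 × S: 1 H
  Total hydrogens = 19.
Net charge +1.
Molecular formula: C9H19ClNO3S+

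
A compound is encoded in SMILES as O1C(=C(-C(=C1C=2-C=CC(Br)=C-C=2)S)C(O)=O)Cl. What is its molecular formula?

Heavy atoms from the SMILES: 1 Br, 11 C, 1 Cl, 3 O, 1 S.
Implicit hydrogens by atom environment:
  6 × C (aromatic): no H
  4 × C (aromatic): 1 H each → 4
  1 × Br: no H
  1 × C: no H
  1 × Cl: no H
  1 × O: 1 H
  1 × O (aromatic): no H
  1 × O: no H
  1 × S: 1 H
  Total hydrogens = 6.
Molecular formula: C11H6BrClO3S

C11H6BrClO3S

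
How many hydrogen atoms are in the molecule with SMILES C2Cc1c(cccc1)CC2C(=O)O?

Hydrogens are implicit in SMILES; fill each atom to its normal valence:
  4 × C (aromatic): 1 H each → 4
  3 × C: 2 H each → 6
  2 × C (aromatic): no H
  1 × C: 1 H
  1 × C: no H
  1 × O: 1 H
  1 × O: no H
  Total hydrogens = 12.

12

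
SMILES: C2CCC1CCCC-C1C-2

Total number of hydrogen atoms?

18

Hydrogens are implicit in SMILES; fill each atom to its normal valence:
  8 × C: 2 H each → 16
  2 × C: 1 H each → 2
  Total hydrogens = 18.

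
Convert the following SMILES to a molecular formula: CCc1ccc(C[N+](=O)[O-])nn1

Heavy atoms from the SMILES: 7 C, 3 N, 2 O.
Implicit hydrogens by atom environment:
  2 × C: 2 H each → 4
  2 × C (aromatic): 1 H each → 2
  2 × C (aromatic): no H
  2 × N (aromatic): no H
  1 × C: 3 H
  1 × N (charge +1): no H
  1 × O: no H
  1 × O (charge -1): no H
  Total hydrogens = 9.
Molecular formula: C7H9N3O2

C7H9N3O2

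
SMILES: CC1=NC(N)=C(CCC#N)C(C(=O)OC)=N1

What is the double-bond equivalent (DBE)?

7

Molecular formula from the SMILES: C10H12N4O2.
DoU = (2C + 2 + N − H − X)/2 = (2·10 + 2 + 4 − 12 − 0)/2 = 14/2 = 7.
(Structurally: 1 ring(s) + 6 π bond(s) = 7.)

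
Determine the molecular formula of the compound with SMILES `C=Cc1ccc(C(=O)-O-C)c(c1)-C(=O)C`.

C12H12O3

Heavy atoms from the SMILES: 12 C, 3 O.
Implicit hydrogens by atom environment:
  3 × C (aromatic): 1 H each → 3
  3 × C (aromatic): no H
  3 × O: no H
  2 × C: 3 H each → 6
  2 × C: no H
  1 × C: 2 H
  1 × C: 1 H
  Total hydrogens = 12.
Molecular formula: C12H12O3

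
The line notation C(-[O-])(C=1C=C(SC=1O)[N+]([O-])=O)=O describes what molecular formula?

C5H2NO5S-

Heavy atoms from the SMILES: 5 C, 1 N, 5 O, 1 S.
Implicit hydrogens by atom environment:
  3 × C (aromatic): no H
  2 × O: no H
  2 × O (charge -1): no H
  1 × C (aromatic): 1 H
  1 × C: no H
  1 × N (charge +1): no H
  1 × O: 1 H
  1 × S (aromatic): no H
  Total hydrogens = 2.
Net charge -1.
Molecular formula: C5H2NO5S-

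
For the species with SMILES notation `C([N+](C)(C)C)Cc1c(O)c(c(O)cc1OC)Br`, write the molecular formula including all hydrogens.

Heavy atoms from the SMILES: 1 Br, 12 C, 1 N, 3 O.
Implicit hydrogens by atom environment:
  5 × C (aromatic): no H
  4 × C: 3 H each → 12
  2 × C: 2 H each → 4
  2 × O: 1 H each → 2
  1 × Br: no H
  1 × C (aromatic): 1 H
  1 × N (charge +1): no H
  1 × O: no H
  Total hydrogens = 19.
Net charge +1.
Molecular formula: C12H19BrNO3+

C12H19BrNO3+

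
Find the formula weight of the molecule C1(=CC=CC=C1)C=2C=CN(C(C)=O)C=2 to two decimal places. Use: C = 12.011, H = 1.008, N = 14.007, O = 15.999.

185.23

Molecular formula: C12H11NO.
M = 12×12.011 + 11×1.008 + 1×14.007 + 1×15.999 = 185.23 g/mol.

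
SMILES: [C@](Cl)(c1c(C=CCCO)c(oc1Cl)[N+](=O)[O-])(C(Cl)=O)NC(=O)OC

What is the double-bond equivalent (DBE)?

7

Molecular formula from the SMILES: C12H11Cl3N2O7.
DoU = (2C + 2 + N − H − X)/2 = (2·12 + 2 + 2 − 11 − 3)/2 = 14/2 = 7.
(Structurally: 1 ring(s) + 6 π bond(s) = 7.)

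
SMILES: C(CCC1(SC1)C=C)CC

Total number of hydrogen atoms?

Hydrogens are implicit in SMILES; fill each atom to its normal valence:
  6 × C: 2 H each → 12
  1 × C: 3 H
  1 × C: 1 H
  1 × C: no H
  1 × S: no H
  Total hydrogens = 16.

16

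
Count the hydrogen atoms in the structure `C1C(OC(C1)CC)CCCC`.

20

Hydrogens are implicit in SMILES; fill each atom to its normal valence:
  6 × C: 2 H each → 12
  2 × C: 3 H each → 6
  2 × C: 1 H each → 2
  1 × O: no H
  Total hydrogens = 20.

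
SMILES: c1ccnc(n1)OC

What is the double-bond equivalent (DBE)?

4

Molecular formula from the SMILES: C5H6N2O.
DoU = (2C + 2 + N − H − X)/2 = (2·5 + 2 + 2 − 6 − 0)/2 = 8/2 = 4.
(Structurally: 1 ring(s) + 3 π bond(s) = 4.)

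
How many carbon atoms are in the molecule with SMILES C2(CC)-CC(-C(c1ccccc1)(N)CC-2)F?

14

The symbol for carbon appears 14 times in the SMILES. Lowercase c denotes aromatic carbon and counts toward C.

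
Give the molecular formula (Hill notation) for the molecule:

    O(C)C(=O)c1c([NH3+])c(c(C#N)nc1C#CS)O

Heavy atoms from the SMILES: 10 C, 3 N, 3 O, 1 S.
Implicit hydrogens by atom environment:
  5 × C (aromatic): no H
  4 × C: no H
  2 × O: no H
  1 × C: 3 H
  1 × N (charge +1): 3 H
  1 × N (aromatic): no H
  1 × N: no H
  1 × O: 1 H
  1 × S: 1 H
  Total hydrogens = 8.
Net charge +1.
Molecular formula: C10H8N3O3S+

C10H8N3O3S+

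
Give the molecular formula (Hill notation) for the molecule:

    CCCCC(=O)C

C6H12O

Heavy atoms from the SMILES: 6 C, 1 O.
Implicit hydrogens by atom environment:
  3 × C: 2 H each → 6
  2 × C: 3 H each → 6
  1 × C: no H
  1 × O: no H
  Total hydrogens = 12.
Molecular formula: C6H12O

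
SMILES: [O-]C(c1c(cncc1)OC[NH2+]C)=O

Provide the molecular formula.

Heavy atoms from the SMILES: 8 C, 2 N, 3 O.
Implicit hydrogens by atom environment:
  3 × C (aromatic): 1 H each → 3
  2 × C (aromatic): no H
  2 × O: no H
  1 × C: 3 H
  1 × C: 2 H
  1 × C: no H
  1 × N (charge +1): 2 H
  1 × N (aromatic): no H
  1 × O (charge -1): no H
  Total hydrogens = 10.
Molecular formula: C8H10N2O3

C8H10N2O3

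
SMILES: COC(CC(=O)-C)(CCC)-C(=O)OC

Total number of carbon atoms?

10

The symbol for carbon appears 10 times in the SMILES.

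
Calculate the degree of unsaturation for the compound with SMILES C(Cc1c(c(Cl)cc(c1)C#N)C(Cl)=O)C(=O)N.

8

Molecular formula from the SMILES: C11H8Cl2N2O2.
DoU = (2C + 2 + N − H − X)/2 = (2·11 + 2 + 2 − 8 − 2)/2 = 16/2 = 8.
(Structurally: 1 ring(s) + 7 π bond(s) = 8.)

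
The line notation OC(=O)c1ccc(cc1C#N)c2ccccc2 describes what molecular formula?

Heavy atoms from the SMILES: 14 C, 1 N, 2 O.
Implicit hydrogens by atom environment:
  8 × C (aromatic): 1 H each → 8
  4 × C (aromatic): no H
  2 × C: no H
  1 × N: no H
  1 × O: 1 H
  1 × O: no H
  Total hydrogens = 9.
Molecular formula: C14H9NO2

C14H9NO2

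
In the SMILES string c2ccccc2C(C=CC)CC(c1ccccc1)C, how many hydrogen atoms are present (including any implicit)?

22

Hydrogens are implicit in SMILES; fill each atom to its normal valence:
  10 × C (aromatic): 1 H each → 10
  4 × C: 1 H each → 4
  2 × C: 3 H each → 6
  2 × C (aromatic): no H
  1 × C: 2 H
  Total hydrogens = 22.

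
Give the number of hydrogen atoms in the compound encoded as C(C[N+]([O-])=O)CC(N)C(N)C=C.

15

Hydrogens are implicit in SMILES; fill each atom to its normal valence:
  4 × C: 2 H each → 8
  3 × C: 1 H each → 3
  2 × N: 2 H each → 4
  1 × N (charge +1): no H
  1 × O: no H
  1 × O (charge -1): no H
  Total hydrogens = 15.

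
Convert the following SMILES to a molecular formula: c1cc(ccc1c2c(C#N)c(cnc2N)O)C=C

Heavy atoms from the SMILES: 14 C, 3 N, 1 O.
Implicit hydrogens by atom environment:
  6 × C (aromatic): no H
  5 × C (aromatic): 1 H each → 5
  1 × C: 2 H
  1 × C: 1 H
  1 × C: no H
  1 × N: 2 H
  1 × N (aromatic): no H
  1 × N: no H
  1 × O: 1 H
  Total hydrogens = 11.
Molecular formula: C14H11N3O

C14H11N3O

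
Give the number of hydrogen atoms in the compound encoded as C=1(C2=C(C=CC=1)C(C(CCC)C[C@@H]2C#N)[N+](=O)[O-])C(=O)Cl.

Hydrogens are implicit in SMILES; fill each atom to its normal valence:
  3 × C: 2 H each → 6
  3 × C (aromatic): 1 H each → 3
  3 × C: 1 H each → 3
  3 × C (aromatic): no H
  2 × C: no H
  2 × O: no H
  1 × C: 3 H
  1 × Cl: no H
  1 × N (charge +1): no H
  1 × N: no H
  1 × O (charge -1): no H
  Total hydrogens = 15.

15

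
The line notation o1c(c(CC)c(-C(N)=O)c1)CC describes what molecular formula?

Heavy atoms from the SMILES: 9 C, 1 N, 2 O.
Implicit hydrogens by atom environment:
  3 × C (aromatic): no H
  2 × C: 3 H each → 6
  2 × C: 2 H each → 4
  1 × C (aromatic): 1 H
  1 × C: no H
  1 × N: 2 H
  1 × O (aromatic): no H
  1 × O: no H
  Total hydrogens = 13.
Molecular formula: C9H13NO2

C9H13NO2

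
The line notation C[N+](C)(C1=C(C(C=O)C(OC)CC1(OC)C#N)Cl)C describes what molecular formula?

Heavy atoms from the SMILES: 13 C, 1 Cl, 2 N, 3 O.
Implicit hydrogens by atom environment:
  5 × C: 3 H each → 15
  4 × C: no H
  3 × C: 1 H each → 3
  3 × O: no H
  1 × C: 2 H
  1 × Cl: no H
  1 × N: no H
  1 × N (charge +1): no H
  Total hydrogens = 20.
Net charge +1.
Molecular formula: C13H20ClN2O3+

C13H20ClN2O3+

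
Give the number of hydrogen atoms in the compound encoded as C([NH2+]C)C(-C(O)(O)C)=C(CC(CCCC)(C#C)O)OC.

Hydrogens are implicit in SMILES; fill each atom to its normal valence:
  5 × C: 2 H each → 10
  5 × C: no H
  4 × C: 3 H each → 12
  3 × O: 1 H each → 3
  1 × C: 1 H
  1 × N (charge +1): 2 H
  1 × O: no H
  Total hydrogens = 28.

28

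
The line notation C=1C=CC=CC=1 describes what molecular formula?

C6H6

Heavy atoms from the SMILES: 6 C.
Implicit hydrogens by atom environment:
  6 × C (aromatic): 1 H each → 6
  Total hydrogens = 6.
Molecular formula: C6H6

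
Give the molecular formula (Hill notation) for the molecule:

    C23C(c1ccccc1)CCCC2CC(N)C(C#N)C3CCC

C20H28N2

Heavy atoms from the SMILES: 20 C, 2 N.
Implicit hydrogens by atom environment:
  6 × C: 2 H each → 12
  6 × C: 1 H each → 6
  5 × C (aromatic): 1 H each → 5
  1 × C: 3 H
  1 × C (aromatic): no H
  1 × C: no H
  1 × N: 2 H
  1 × N: no H
  Total hydrogens = 28.
Molecular formula: C20H28N2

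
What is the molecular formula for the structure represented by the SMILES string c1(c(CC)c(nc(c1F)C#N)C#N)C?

Heavy atoms from the SMILES: 10 C, 1 F, 3 N.
Implicit hydrogens by atom environment:
  5 × C (aromatic): no H
  2 × C: 3 H each → 6
  2 × C: no H
  2 × N: no H
  1 × C: 2 H
  1 × F: no H
  1 × N (aromatic): no H
  Total hydrogens = 8.
Molecular formula: C10H8FN3

C10H8FN3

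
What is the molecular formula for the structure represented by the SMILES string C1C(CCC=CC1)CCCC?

C11H20

Heavy atoms from the SMILES: 11 C.
Implicit hydrogens by atom environment:
  7 × C: 2 H each → 14
  3 × C: 1 H each → 3
  1 × C: 3 H
  Total hydrogens = 20.
Molecular formula: C11H20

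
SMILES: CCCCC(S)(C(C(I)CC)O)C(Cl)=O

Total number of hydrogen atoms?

Hydrogens are implicit in SMILES; fill each atom to its normal valence:
  4 × C: 2 H each → 8
  2 × C: 3 H each → 6
  2 × C: 1 H each → 2
  2 × C: no H
  1 × Cl: no H
  1 × I: no H
  1 × O: 1 H
  1 × O: no H
  1 × S: 1 H
  Total hydrogens = 18.

18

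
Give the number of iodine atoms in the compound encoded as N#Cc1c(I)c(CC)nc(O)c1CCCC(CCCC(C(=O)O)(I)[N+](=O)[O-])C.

The symbol for iodine appears 2 times in the SMILES.

2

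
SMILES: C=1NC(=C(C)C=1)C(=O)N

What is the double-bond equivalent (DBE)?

4

Molecular formula from the SMILES: C6H8N2O.
DoU = (2C + 2 + N − H − X)/2 = (2·6 + 2 + 2 − 8 − 0)/2 = 8/2 = 4.
(Structurally: 1 ring(s) + 3 π bond(s) = 4.)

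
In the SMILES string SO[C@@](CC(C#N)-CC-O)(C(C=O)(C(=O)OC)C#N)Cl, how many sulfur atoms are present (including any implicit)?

The symbol for sulfur appears 1 time in the SMILES.

1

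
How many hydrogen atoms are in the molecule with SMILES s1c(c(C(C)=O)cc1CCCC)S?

Hydrogens are implicit in SMILES; fill each atom to its normal valence:
  3 × C: 2 H each → 6
  3 × C (aromatic): no H
  2 × C: 3 H each → 6
  1 × C (aromatic): 1 H
  1 × C: no H
  1 × O: no H
  1 × S: 1 H
  1 × S (aromatic): no H
  Total hydrogens = 14.

14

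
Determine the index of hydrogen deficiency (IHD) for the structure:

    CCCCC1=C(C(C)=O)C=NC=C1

Molecular formula from the SMILES: C11H15NO.
DoU = (2C + 2 + N − H − X)/2 = (2·11 + 2 + 1 − 15 − 0)/2 = 10/2 = 5.
(Structurally: 1 ring(s) + 4 π bond(s) = 5.)

5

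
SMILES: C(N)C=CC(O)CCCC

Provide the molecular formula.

C8H17NO

Heavy atoms from the SMILES: 8 C, 1 N, 1 O.
Implicit hydrogens by atom environment:
  4 × C: 2 H each → 8
  3 × C: 1 H each → 3
  1 × C: 3 H
  1 × N: 2 H
  1 × O: 1 H
  Total hydrogens = 17.
Molecular formula: C8H17NO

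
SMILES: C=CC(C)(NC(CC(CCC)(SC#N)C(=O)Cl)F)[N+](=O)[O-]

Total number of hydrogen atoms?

Hydrogens are implicit in SMILES; fill each atom to its normal valence:
  4 × C: 2 H each → 8
  4 × C: no H
  2 × C: 3 H each → 6
  2 × C: 1 H each → 2
  2 × O: no H
  1 × Cl: no H
  1 × F: no H
  1 × N: 1 H
  1 × N: no H
  1 × N (charge +1): no H
  1 × O (charge -1): no H
  1 × S: no H
  Total hydrogens = 17.

17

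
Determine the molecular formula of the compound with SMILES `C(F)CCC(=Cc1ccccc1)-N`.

Heavy atoms from the SMILES: 11 C, 1 F, 1 N.
Implicit hydrogens by atom environment:
  5 × C (aromatic): 1 H each → 5
  3 × C: 2 H each → 6
  1 × C: 1 H
  1 × C: no H
  1 × C (aromatic): no H
  1 × F: no H
  1 × N: 2 H
  Total hydrogens = 14.
Molecular formula: C11H14FN

C11H14FN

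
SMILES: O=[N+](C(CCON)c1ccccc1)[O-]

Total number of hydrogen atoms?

Hydrogens are implicit in SMILES; fill each atom to its normal valence:
  5 × C (aromatic): 1 H each → 5
  2 × C: 2 H each → 4
  2 × O: no H
  1 × C: 1 H
  1 × C (aromatic): no H
  1 × N: 2 H
  1 × N (charge +1): no H
  1 × O (charge -1): no H
  Total hydrogens = 12.

12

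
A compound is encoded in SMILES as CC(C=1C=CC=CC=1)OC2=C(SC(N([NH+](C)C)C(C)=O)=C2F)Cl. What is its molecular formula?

Heavy atoms from the SMILES: 16 C, 1 Cl, 1 F, 2 N, 2 O, 1 S.
Implicit hydrogens by atom environment:
  5 × C (aromatic): 1 H each → 5
  5 × C (aromatic): no H
  4 × C: 3 H each → 12
  2 × O: no H
  1 × C: 1 H
  1 × C: no H
  1 × Cl: no H
  1 × F: no H
  1 × N (charge +1): 1 H
  1 × N: no H
  1 × S (aromatic): no H
  Total hydrogens = 19.
Net charge +1.
Molecular formula: C16H19ClFN2O2S+

C16H19ClFN2O2S+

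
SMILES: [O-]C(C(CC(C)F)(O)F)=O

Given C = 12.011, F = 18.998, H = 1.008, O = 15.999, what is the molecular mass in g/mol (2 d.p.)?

153.10

Molecular formula: C5H7F2O3-.
M = 5×12.011 + 2×18.998 + 7×1.008 + 3×15.999 = 153.10 g/mol.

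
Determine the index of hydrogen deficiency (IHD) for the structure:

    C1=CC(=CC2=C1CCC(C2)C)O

Molecular formula from the SMILES: C11H14O.
DoU = (2C + 2 + N − H − X)/2 = (2·11 + 2 + 0 − 14 − 0)/2 = 10/2 = 5.
(Structurally: 2 ring(s) + 3 π bond(s) = 5.)

5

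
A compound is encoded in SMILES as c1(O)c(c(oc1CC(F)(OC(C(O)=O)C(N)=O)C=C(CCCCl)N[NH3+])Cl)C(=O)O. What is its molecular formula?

Heavy atoms from the SMILES: 15 C, 2 Cl, 1 F, 3 N, 8 O.
Implicit hydrogens by atom environment:
  5 × C: no H
  4 × C: 2 H each → 8
  4 × C (aromatic): no H
  4 × O: no H
  3 × O: 1 H each → 3
  2 × C: 1 H each → 2
  2 × Cl: no H
  1 × F: no H
  1 × N (charge +1): 3 H
  1 × N: 2 H
  1 × N: 1 H
  1 × O (aromatic): no H
  Total hydrogens = 19.
Net charge +1.
Molecular formula: C15H19Cl2FN3O8+

C15H19Cl2FN3O8+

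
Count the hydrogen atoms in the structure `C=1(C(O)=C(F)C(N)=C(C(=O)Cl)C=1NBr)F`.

4

Hydrogens are implicit in SMILES; fill each atom to its normal valence:
  6 × C (aromatic): no H
  2 × F: no H
  1 × Br: no H
  1 × C: no H
  1 × Cl: no H
  1 × N: 2 H
  1 × N: 1 H
  1 × O: 1 H
  1 × O: no H
  Total hydrogens = 4.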